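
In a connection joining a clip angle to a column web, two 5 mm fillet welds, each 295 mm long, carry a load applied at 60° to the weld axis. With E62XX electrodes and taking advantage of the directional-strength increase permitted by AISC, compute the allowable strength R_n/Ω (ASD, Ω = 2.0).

R_n/Ω ≈ 544 kN

E62XX → F_EXX = 620 MPa.
t_e = 0.707 × 5 = 3.535 mm; A_we = 3.535 × 590 = 2086 mm².
Directional factor: 1.0 + 0.5 sin^1.5(60°) = 1.403.
F_nw = 0.6 × 620 × 1.403 = 521.9 MPa.
R_n/Ω = (521.9 × 2086) / 2.0 × 10⁻³ = 544.3 kN.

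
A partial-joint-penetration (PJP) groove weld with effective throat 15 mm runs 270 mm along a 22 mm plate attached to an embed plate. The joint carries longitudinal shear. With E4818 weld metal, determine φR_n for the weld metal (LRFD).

φR_n ≈ 875 kN

E48XX → F_EXX = 480 MPa.
Effective throat (given) t_e = 15 mm.
A_we = 15 × 270 = 4050 mm².
F_nw = 0.6 F_EXX = 288 MPa.
φR_n = 0.75 × 288 × 4050 × 10⁻³ = 874.8 kN.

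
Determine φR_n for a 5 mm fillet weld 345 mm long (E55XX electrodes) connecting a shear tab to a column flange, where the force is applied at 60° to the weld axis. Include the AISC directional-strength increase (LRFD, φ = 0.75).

φR_n ≈ 423 kN

E55XX → F_EXX = 550 MPa.
t_e = 0.707 × 5 = 3.535 mm; A_we = 3.535 × 345 = 1220 mm².
Directional factor: 1.0 + 0.5 sin^1.5(60°) = 1.403.
F_nw = 0.6 × 550 × 1.403 = 463 MPa.
φR_n = 0.75 × 463 × 1220 × 10⁻³ = 423.5 kN.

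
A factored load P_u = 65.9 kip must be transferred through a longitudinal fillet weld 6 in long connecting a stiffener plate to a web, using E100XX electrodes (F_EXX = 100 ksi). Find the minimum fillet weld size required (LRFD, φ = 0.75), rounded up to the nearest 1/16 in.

w = 3/8 in

Total weld length L = 6 in.
Required throat t_e = P_u / (φ × 0.6 F_EXX × L) = 65.9 / (0.75 × 0.6 × 100 × 6) = 0.2441 in.
Required leg w = t_e / 0.707 = 0.3452 in → use 3/8 in.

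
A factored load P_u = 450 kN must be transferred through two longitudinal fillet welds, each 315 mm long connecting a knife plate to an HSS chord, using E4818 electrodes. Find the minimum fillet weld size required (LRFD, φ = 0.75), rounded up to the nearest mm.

E48XX → F_EXX = 480 MPa.
Total weld length L = 630 mm.
Required throat t_e = P_u / (φ × 0.6 F_EXX × L) = 450 / (0.75 × 0.6 × 480 × 630 × 10⁻³) = 3.307 mm.
Required leg w = t_e / 0.707 = 4.677 mm → use 5 mm.

w = 5 mm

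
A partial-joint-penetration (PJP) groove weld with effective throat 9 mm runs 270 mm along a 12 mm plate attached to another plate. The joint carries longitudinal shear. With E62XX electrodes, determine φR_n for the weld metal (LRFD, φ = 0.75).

φR_n ≈ 678 kN

E62XX → F_EXX = 620 MPa.
Effective throat (given) t_e = 9 mm.
A_we = 9 × 270 = 2430 mm².
F_nw = 0.6 F_EXX = 372 MPa.
φR_n = 0.75 × 372 × 2430 × 10⁻³ = 678 kN.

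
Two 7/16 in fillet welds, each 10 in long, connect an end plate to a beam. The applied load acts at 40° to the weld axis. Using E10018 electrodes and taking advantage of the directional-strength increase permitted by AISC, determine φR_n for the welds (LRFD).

E100XX → F_EXX = 100 ksi.
t_e = 0.707 × 0.4375 = 0.3093 in; A_we = 0.3093 × 20 = 6.186 in².
Directional factor: 1.0 + 0.5 sin^1.5(40°) = 1.258.
F_nw = 0.6 × 100 × 1.258 = 75.46 ksi.
φR_n = 0.75 × 75.46 × 6.186 = 350.1 kip.

φR_n ≈ 350 kip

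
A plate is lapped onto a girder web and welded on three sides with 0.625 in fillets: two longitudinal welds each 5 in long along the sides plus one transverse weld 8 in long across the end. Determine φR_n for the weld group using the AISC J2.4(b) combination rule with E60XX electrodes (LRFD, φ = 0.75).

φR_n ≈ 245 kips

E60XX → F_EXX = 60 ksi.
t_e = 0.707 × 0.625 = 0.4419 in.
R_nwl = 0.6 × 60 × 0.4419 × 10 = 159.1 kips (longitudinal, 2 welds).
R_nwt = 0.6 × 60 × 0.4419 × 8 = 127.3 kips (transverse, base value).
(i) R_nwl + R_nwt = 286.3 kips; (ii) 0.85 R_nwl + 1.5 R_nwt = 326.1 kips.
R_n = max = 326.1 kips [governs: (ii)]; φR_n = 244.6 kips.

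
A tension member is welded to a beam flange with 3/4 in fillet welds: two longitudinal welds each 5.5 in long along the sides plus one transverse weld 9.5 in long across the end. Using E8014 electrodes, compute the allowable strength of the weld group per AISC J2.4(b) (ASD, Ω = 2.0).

E80XX → F_EXX = 80 ksi.
t_e = 0.707 × 0.75 = 0.5302 in.
R_nwl = 0.6 × 80 × 0.5302 × 11 = 280 kips (longitudinal, 2 welds).
R_nwt = 0.6 × 80 × 0.5302 × 9.5 = 241.8 kips (transverse, base value).
(i) R_nwl + R_nwt = 521.8 kips; (ii) 0.85 R_nwl + 1.5 R_nwt = 600.7 kips.
R_n = max = 600.7 kips [governs: (ii)]; R_n/Ω = 300.3 kips.

R_n/Ω ≈ 300 kips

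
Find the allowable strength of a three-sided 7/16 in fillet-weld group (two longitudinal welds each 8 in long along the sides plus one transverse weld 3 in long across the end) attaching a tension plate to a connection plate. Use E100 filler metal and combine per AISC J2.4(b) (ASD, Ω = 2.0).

E100XX → F_EXX = 100 ksi.
t_e = 0.707 × 0.4375 = 0.3093 in.
R_nwl = 0.6 × 100 × 0.3093 × 16 = 296.9 kips (longitudinal, 2 welds).
R_nwt = 0.6 × 100 × 0.3093 × 3 = 55.68 kips (transverse, base value).
(i) R_nwl + R_nwt = 352.6 kips; (ii) 0.85 R_nwl + 1.5 R_nwt = 335.9 kips.
R_n = max = 352.6 kips [governs: (i)]; R_n/Ω = 176.3 kips.

R_n/Ω ≈ 176 kips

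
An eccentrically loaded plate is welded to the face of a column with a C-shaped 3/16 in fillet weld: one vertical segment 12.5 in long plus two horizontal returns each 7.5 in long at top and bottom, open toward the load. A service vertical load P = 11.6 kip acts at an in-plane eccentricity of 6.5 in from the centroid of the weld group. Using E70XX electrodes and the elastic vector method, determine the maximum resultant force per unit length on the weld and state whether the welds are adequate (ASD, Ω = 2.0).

f_max ≈ 1.01 kip/in; adequate

E70XX → F_EXX = 70 ksi.
Total weld length L_w = 27.5 in. Treat welds as unit-width lines.
Centroid: x̄ = 2×7.5×3.75 / 27.5 = 2.045 in from the vertical weld.
Polar moment about centroid: J = I_x + I_y = [12.5³/12 + 2×7.5×6.25²] + [12.5×2.045² + 2(7.5³/12 + 7.5×1.705²)] = 914.9 in³.
Direct shear f_v = P/L_w = 11.6 / 27.5 = 0.4218 kip/in (vertical).
Torsion M = P·e = 11.6 × 6.5 = 75.4 kip·in.
Critical point at (x, y) = (5.455, 6.25) from centroid. f_tx = M·y/J = 0.5151 kip/in; f_ty = M·x/J = 0.4495 kip/in.
Resultant f_max = √[f_tx² + (f_v + f_ty)²] = √[0.5151² + (0.4218 + 0.4495)²] = 1.012 kip/in.
Capacity per unit length: r_n/Ω = (1/2.0) × 0.6 × 70 × (0.707 × 0.1875) = 2.784 kip/in.
1.012 ≤ 2.784 → adequate.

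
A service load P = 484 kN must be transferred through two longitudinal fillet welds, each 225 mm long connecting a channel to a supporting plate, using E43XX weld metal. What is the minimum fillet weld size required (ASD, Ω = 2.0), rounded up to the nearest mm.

E43XX → F_EXX = 430 MPa.
Total weld length L = 450 mm.
Required throat t_e = P × Ω / (0.6 F_EXX × L) = 484 × 2.0 / (0.6 × 430 × 450 × 10⁻³) = 8.338 mm.
Required leg w = t_e / 0.707 = 11.79 mm → use 12 mm.

w = 12 mm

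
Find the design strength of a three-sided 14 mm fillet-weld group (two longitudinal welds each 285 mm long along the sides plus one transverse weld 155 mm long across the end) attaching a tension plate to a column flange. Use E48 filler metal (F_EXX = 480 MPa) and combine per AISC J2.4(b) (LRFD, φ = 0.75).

t_e = 0.707 × 14 = 9.898 mm.
R_nwl = 0.6 × 480 × 9.898 × 570 × 10⁻³ = 1625 kN (longitudinal, 2 welds).
R_nwt = 0.6 × 480 × 9.898 × 155 × 10⁻³ = 441.8 kN (transverse, base value).
(i) R_nwl + R_nwt = 2067 kN; (ii) 0.85 R_nwl + 1.5 R_nwt = 2044 kN.
R_n = max = 2067 kN [governs: (i)]; φR_n = 1550 kN.

φR_n ≈ 1550 kN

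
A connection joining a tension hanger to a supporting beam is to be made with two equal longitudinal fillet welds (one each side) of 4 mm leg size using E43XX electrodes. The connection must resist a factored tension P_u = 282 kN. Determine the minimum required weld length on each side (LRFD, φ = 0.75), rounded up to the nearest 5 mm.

E43XX → F_EXX = 430 MPa.
Throat t_e = 0.707 × 4 = 2.828 mm.
φr_n = 0.75 × 0.6 × 430 × 2.828 × 10⁻³ = 0.5472 kN/mm.
L_req = P_u / φr_n = 282 / 0.5472 = 515.3 mm total.
Per side: 515.3 / 2 = 257.7 mm.
Round up → use L = 260 mm on each side.

L = 260 mm on each side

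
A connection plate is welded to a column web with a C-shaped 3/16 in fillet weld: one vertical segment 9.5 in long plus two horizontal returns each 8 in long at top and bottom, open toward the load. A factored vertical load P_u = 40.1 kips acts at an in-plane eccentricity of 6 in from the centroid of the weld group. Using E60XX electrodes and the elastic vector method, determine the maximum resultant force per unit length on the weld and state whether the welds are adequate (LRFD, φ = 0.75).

E60XX → F_EXX = 60 ksi.
Total weld length L_w = 25.5 in. Treat welds as unit-width lines.
Centroid: x̄ = 2×8×4 / 25.5 = 2.51 in from the vertical weld.
Polar moment about centroid: J = I_x + I_y = [9.5³/12 + 2×8×4.75²] + [9.5×2.51² + 2(8³/12 + 8×1.49²)] = 613.2 in³.
Direct shear f_v = P/L_w = 40.1 / 25.5 = 1.573 kip/in (vertical).
Torsion M = P·e = 40.1 × 6 = 240.6 kip·in.
Critical point at (x, y) = (5.49, 4.75) from centroid. f_tx = M·y/J = 1.864 kip/in; f_ty = M·x/J = 2.154 kip/in.
Resultant f_max = √[f_tx² + (f_v + f_ty)²] = √[1.864² + (1.573 + 2.154)²] = 4.167 kip/in.
Capacity per unit length: φr_n = 0.75 × 0.6 × 60 × (0.707 × 0.1875) = 3.579 kip/in.
4.167 > 3.579 → NOT adequate.

f_max ≈ 4.17 kip/in; NOT adequate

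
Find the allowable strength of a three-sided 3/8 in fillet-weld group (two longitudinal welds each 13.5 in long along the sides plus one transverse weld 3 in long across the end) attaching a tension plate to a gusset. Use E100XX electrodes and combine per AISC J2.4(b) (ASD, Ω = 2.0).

R_n/Ω ≈ 239 kips

E100XX → F_EXX = 100 ksi.
t_e = 0.707 × 0.375 = 0.2651 in.
R_nwl = 0.6 × 100 × 0.2651 × 27 = 429.5 kips (longitudinal, 2 welds).
R_nwt = 0.6 × 100 × 0.2651 × 3 = 47.72 kips (transverse, base value).
(i) R_nwl + R_nwt = 477.2 kips; (ii) 0.85 R_nwl + 1.5 R_nwt = 436.7 kips.
R_n = max = 477.2 kips [governs: (i)]; R_n/Ω = 238.6 kips.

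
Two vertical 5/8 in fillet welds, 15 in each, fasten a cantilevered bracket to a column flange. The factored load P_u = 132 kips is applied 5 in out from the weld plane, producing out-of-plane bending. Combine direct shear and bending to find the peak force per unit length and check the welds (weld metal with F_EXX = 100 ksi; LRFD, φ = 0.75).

f_max ≈ 9.84 kip/in; adequate

L_w = 2 × 15 = 30 in; section modulus (unit throat) S = 2 × L²/6 = 75 in².
Direct shear f_v = P/L_w = 132/30 = 4.4 kip/in.
Moment M = P × e = 132 × 5 = 660 kip·in; bending f_b = M/S = 8.8 kip/in.
f_max = √(f_v² + f_b²) = √(4.4² + 8.8²) = 9.839 kip/in.
φr_n = 0.75 × 0.6 × 100 × (0.707 × 0.625) = 19.88 kip/in → adequate.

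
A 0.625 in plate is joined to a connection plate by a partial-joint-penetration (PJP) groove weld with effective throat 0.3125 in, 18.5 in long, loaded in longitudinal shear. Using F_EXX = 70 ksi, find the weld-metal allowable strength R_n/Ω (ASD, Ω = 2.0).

R_n/Ω ≈ 121 kips

Effective throat (given) t_e = 0.3125 in.
A_we = 0.3125 × 18.5 = 5.781 in².
F_nw = 0.6 F_EXX = 42 ksi.
R_n/Ω = (42 × 5.781) / 2.0 = 121.4 kips.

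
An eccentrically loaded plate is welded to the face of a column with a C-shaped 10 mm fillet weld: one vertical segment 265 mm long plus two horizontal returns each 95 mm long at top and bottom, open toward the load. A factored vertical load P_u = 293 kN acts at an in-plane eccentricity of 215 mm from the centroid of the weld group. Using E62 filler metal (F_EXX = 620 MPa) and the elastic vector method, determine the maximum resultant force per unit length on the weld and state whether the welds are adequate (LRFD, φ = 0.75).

f_max ≈ 2210 N/mm; NOT adequate

Total weld length L_w = 455 mm. Treat welds as unit-width lines.
Centroid: x̄ = 2×95×47.5 / 455 = 19.84 mm from the vertical weld.
Polar moment about centroid: J = I_x + I_y = [265³/12 + 2×95×132.5²] + [265×19.84² + 2(95³/12 + 95×27.66²)] = 5279000 mm³.
Direct shear f_v = P/L_w = 293×10³ / 455 = 644 N/mm (vertical).
Torsion M = P·e = 293×10³ × 215 = 62995000 N·mm.
Critical point at (x, y) = (75.16, 132.5) from centroid. f_tx = M·y/J = 1581 N/mm; f_ty = M·x/J = 896.9 N/mm.
Resultant f_max = √[f_tx² + (f_v + f_ty)²] = √[1581² + (644 + 896.9)²] = 2208 N/mm.
Capacity per unit length: φr_n = 0.75 × 0.6 × 620 × (0.707 × 10) = 1973 N/mm.
2208 > 1973 → NOT adequate.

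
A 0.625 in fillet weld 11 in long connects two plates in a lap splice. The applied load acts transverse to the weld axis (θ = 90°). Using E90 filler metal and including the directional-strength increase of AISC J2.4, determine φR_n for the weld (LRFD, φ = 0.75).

E90XX → F_EXX = 90 ksi.
t_e = 0.707 × 0.625 = 0.4419 in; A_we = 0.4419 × 11 = 4.861 in².
Directional factor: 1.0 + 0.5 sin^1.5(90°) = 1.5.
F_nw = 0.6 × 90 × 1.5 = 81 ksi.
φR_n = 0.75 × 81 × 4.861 = 295.3 kips.

φR_n ≈ 295 kips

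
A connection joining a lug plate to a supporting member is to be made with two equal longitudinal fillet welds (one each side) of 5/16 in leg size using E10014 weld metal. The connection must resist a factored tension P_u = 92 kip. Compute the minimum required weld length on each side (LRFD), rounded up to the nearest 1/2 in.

L = 5 in on each side

E100XX → F_EXX = 100 ksi.
Throat t_e = 0.707 × 0.3125 = 0.2209 in.
φr_n = 0.75 × 0.6 × 100 × 0.2209 = 9.942 kip/in.
L_req = P_u / φr_n = 92 / 9.942 = 9.253 in total.
Per side: 9.253 / 2 = 4.627 in.
Round up → use L = 5 in on each side.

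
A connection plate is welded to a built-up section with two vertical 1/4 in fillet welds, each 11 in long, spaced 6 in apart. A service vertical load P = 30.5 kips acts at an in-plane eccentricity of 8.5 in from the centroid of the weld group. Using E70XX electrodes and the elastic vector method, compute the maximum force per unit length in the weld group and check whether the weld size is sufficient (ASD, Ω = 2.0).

E70XX → F_EXX = 70 ksi.
Total weld length L_w = 22 in. Treat welds as unit-width lines.
Polar moment about centroid: J = 2[d³/12 + d(b/2)²] = 2[11³/12 + 11×3²] = 419.8 in³.
Direct shear f_v = P/L_w = 30.5 / 22 = 1.386 kip/in (vertical).
Torsion M = P·e = 30.5 × 8.5 = 259.25 kip·in.
Critical point at (x, y) = (3, 5.5) from centroid. f_tx = M·y/J = 3.396 kip/in; f_ty = M·x/J = 1.853 kip/in.
Resultant f_max = √[f_tx² + (f_v + f_ty)²] = √[3.396² + (1.386 + 1.853)²] = 4.693 kip/in.
Capacity per unit length: r_n/Ω = (1/2.0) × 0.6 × 70 × (0.707 × 0.25) = 3.712 kip/in.
4.693 > 3.712 → NOT adequate.

f_max ≈ 4.69 kip/in; NOT adequate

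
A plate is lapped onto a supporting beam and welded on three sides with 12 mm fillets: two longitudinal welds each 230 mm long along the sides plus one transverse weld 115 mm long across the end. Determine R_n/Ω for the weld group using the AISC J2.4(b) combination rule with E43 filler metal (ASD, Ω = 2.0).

E43XX → F_EXX = 430 MPa.
t_e = 0.707 × 12 = 8.484 mm.
R_nwl = 0.6 × 430 × 8.484 × 460 × 10⁻³ = 1007 kN (longitudinal, 2 welds).
R_nwt = 0.6 × 430 × 8.484 × 115 × 10⁻³ = 251.7 kN (transverse, base value).
(i) R_nwl + R_nwt = 1259 kN; (ii) 0.85 R_nwl + 1.5 R_nwt = 1233 kN.
R_n = max = 1259 kN [governs: (i)]; R_n/Ω = 629.3 kN.

R_n/Ω ≈ 629 kN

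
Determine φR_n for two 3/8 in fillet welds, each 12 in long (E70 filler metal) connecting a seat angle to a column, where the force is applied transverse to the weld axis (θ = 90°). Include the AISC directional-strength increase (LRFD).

E70XX → F_EXX = 70 ksi.
t_e = 0.707 × 0.375 = 0.2651 in; A_we = 0.2651 × 24 = 6.363 in².
Directional factor: 1.0 + 0.5 sin^1.5(90°) = 1.5.
F_nw = 0.6 × 70 × 1.5 = 63 ksi.
φR_n = 0.75 × 63 × 6.363 = 300.7 kips.

φR_n ≈ 301 kips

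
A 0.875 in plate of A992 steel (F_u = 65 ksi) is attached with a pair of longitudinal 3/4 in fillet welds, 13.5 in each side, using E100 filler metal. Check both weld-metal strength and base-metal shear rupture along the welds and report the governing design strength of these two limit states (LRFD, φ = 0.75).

E100XX → F_EXX = 100 ksi.
t_e = 0.707 × 0.75 = 0.5302 in; L = 27 in.
Weld metal: φR_n = 0.75 × 0.6 × 100 × 0.5302 × 27 = 644.3 kip.
Base metal (shear rupture): φR_n = 0.75 × 0.6 × 65 × 0.875 × 27 = 691 kip.
Governing: weld metal.

φR_n ≈ 644 kip (weld metal governs)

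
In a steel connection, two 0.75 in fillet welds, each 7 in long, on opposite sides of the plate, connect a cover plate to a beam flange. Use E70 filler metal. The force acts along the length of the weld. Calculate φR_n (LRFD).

E70XX → F_EXX = 70 ksi.
Effective throat t_e = 0.707 × 0.75 = 0.5302 in.
Total length L = 14 in; A_we = 0.5302 × 14 = 7.423 in².
F_nw = 0.6 F_EXX = 0.6 × 70 = 42 ksi.
φR_n = 0.75 × 42 × 7.423 = 233.8 kips.

φR_n ≈ 234 kips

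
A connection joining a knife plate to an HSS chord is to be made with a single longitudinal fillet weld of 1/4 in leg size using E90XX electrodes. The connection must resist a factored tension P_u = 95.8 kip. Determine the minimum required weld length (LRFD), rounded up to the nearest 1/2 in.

E90XX → F_EXX = 90 ksi.
Throat t_e = 0.707 × 0.25 = 0.1767 in.
φr_n = 0.75 × 0.6 × 90 × 0.1767 = 7.158 kip/in.
L_req = P_u / φr_n = 95.8 / 7.158 = 13.38 in total.
Round up → use L = 13.5 in.

L = 13.5 in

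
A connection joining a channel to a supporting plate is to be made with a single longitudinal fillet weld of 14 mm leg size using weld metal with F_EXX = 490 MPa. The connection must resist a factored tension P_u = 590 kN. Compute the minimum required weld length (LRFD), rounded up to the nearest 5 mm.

Throat t_e = 0.707 × 14 = 9.898 mm.
φr_n = 0.75 × 0.6 × 490 × 9.898 × 10⁻³ = 2.183 kN/mm.
L_req = P_u / φr_n = 590 / 2.183 = 270.3 mm total.
Round up → use L = 275 mm.

L = 275 mm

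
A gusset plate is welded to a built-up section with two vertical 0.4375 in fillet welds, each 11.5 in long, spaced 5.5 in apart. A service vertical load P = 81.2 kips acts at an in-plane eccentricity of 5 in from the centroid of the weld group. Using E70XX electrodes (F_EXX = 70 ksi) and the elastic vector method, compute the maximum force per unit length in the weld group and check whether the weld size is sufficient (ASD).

Total weld length L_w = 23 in. Treat welds as unit-width lines.
Polar moment about centroid: J = 2[d³/12 + d(b/2)²] = 2[11.5³/12 + 11.5×2.75²] = 427.4 in³.
Direct shear f_v = P/L_w = 81.2 / 23 = 3.53 kip/in (vertical).
Torsion M = P·e = 81.2 × 5 = 406 kip·in.
Critical point at (x, y) = (2.75, 5.75) from centroid. f_tx = M·y/J = 5.462 kip/in; f_ty = M·x/J = 2.612 kip/in.
Resultant f_max = √[f_tx² + (f_v + f_ty)²] = √[5.462² + (3.53 + 2.612)²] = 8.22 kip/in.
Capacity per unit length: r_n/Ω = (1/2.0) × 0.6 × 70 × (0.707 × 0.4375) = 6.496 kip/in.
8.22 > 6.496 → NOT adequate.

f_max ≈ 8.22 kip/in; NOT adequate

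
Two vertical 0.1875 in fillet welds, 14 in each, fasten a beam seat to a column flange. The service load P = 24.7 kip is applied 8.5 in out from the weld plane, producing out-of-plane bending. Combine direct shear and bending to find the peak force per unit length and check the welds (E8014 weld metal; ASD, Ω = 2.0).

f_max ≈ 3.33 kip/in; NOT adequate

E80XX → F_EXX = 80 ksi.
L_w = 2 × 14 = 28 in; section modulus (unit throat) S = 2 × L²/6 = 65.33 in².
Direct shear f_v = P/L_w = 24.7/28 = 0.8821 kip/in.
Moment M = P × e = 24.7 × 8.5 = 209.95 kip·in; bending f_b = M/S = 3.214 kip/in.
f_max = √(f_v² + f_b²) = √(0.8821² + 3.214²) = 3.332 kip/in.
r_n/Ω = (1/2.0) × 0.6 × 80 × (0.707 × 0.1875) = 3.181 kip/in → NOT adequate.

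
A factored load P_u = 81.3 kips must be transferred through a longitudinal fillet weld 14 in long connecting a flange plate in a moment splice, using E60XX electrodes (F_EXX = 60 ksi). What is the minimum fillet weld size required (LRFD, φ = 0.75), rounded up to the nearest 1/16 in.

Total weld length L = 14 in.
Required throat t_e = P_u / (φ × 0.6 F_EXX × L) = 81.3 / (0.75 × 0.6 × 60 × 14) = 0.2151 in.
Required leg w = t_e / 0.707 = 0.3042 in → use 5/16 in.

w = 5/16 in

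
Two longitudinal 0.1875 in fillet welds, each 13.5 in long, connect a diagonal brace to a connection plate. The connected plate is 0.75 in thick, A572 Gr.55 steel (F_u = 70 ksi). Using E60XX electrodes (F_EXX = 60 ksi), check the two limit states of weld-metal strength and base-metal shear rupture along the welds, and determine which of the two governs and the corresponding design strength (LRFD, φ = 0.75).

t_e = 0.707 × 0.1875 = 0.1326 in; L = 27 in.
Weld metal: φR_n = 0.75 × 0.6 × 60 × 0.1326 × 27 = 96.64 kip.
Base metal (shear rupture): φR_n = 0.75 × 0.6 × 70 × 0.75 × 27 = 637.9 kip.
Governing: weld metal.

φR_n ≈ 96.6 kip (weld metal governs)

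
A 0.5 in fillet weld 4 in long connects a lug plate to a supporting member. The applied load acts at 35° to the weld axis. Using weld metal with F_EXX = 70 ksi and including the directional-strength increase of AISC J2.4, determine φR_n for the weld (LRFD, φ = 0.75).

t_e = 0.707 × 0.5 = 0.3535 in; A_we = 0.3535 × 4 = 1.414 in².
Directional factor: 1.0 + 0.5 sin^1.5(35°) = 1.217.
F_nw = 0.6 × 70 × 1.217 = 51.12 ksi.
φR_n = 0.75 × 51.12 × 1.414 = 54.22 kip.

φR_n ≈ 54.2 kip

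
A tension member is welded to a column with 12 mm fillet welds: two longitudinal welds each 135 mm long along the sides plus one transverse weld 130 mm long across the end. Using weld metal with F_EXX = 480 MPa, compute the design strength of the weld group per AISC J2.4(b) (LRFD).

t_e = 0.707 × 12 = 8.484 mm.
R_nwl = 0.6 × 480 × 8.484 × 270 × 10⁻³ = 659.7 kN (longitudinal, 2 welds).
R_nwt = 0.6 × 480 × 8.484 × 130 × 10⁻³ = 317.6 kN (transverse, base value).
(i) R_nwl + R_nwt = 977.4 kN; (ii) 0.85 R_nwl + 1.5 R_nwt = 1037 kN.
R_n = max = 1037 kN [governs: (ii)]; φR_n = 777.9 kN.

φR_n ≈ 778 kN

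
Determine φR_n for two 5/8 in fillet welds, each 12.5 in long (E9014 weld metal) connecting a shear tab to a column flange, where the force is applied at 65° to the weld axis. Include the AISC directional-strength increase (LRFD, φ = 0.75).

E90XX → F_EXX = 90 ksi.
t_e = 0.707 × 0.625 = 0.4419 in; A_we = 0.4419 × 25 = 11.05 in².
Directional factor: 1.0 + 0.5 sin^1.5(65°) = 1.431.
F_nw = 0.6 × 90 × 1.431 = 77.3 ksi.
φR_n = 0.75 × 77.3 × 11.05 = 640.4 kip.

φR_n ≈ 640 kip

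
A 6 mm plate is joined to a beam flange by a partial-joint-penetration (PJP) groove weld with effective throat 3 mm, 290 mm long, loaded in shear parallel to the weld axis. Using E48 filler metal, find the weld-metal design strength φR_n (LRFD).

E48XX → F_EXX = 480 MPa.
Effective throat (given) t_e = 3 mm.
A_we = 3 × 290 = 870 mm².
F_nw = 0.6 F_EXX = 288 MPa.
φR_n = 0.75 × 288 × 870 × 10⁻³ = 187.9 kN.

φR_n ≈ 188 kN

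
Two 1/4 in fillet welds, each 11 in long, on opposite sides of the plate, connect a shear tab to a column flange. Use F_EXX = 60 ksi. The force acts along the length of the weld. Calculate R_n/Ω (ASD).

Effective throat t_e = 0.707 × 0.25 = 0.1767 in.
Total length L = 22 in; A_we = 0.1767 × 22 = 3.888 in².
F_nw = 0.6 F_EXX = 0.6 × 60 = 36 ksi.
R_n = 36 × 3.888 = 140 kip; R_n/Ω = 140/2.0 = 69.99 kip.

R_n/Ω ≈ 70 kip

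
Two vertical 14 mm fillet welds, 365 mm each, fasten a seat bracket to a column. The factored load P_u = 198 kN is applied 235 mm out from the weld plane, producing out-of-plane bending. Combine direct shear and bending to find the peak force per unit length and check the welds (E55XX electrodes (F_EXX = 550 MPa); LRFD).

f_max ≈ 1080 N/mm; adequate

L_w = 2 × 365 = 730 mm; section modulus (unit throat) S = 2 × L²/6 = 44410 mm².
Direct shear f_v = P/L_w = 198×10³/730 = 271.2 N/mm.
Moment M = P × e = 198×10³ × 235 = 46530000 N·mm; bending f_b = M/S = 1048 N/mm.
f_max = √(f_v² + f_b²) = √(271.2² + 1048²) = 1082 N/mm.
φr_n = 0.75 × 0.6 × 550 × (0.707 × 14) = 2450 N/mm → adequate.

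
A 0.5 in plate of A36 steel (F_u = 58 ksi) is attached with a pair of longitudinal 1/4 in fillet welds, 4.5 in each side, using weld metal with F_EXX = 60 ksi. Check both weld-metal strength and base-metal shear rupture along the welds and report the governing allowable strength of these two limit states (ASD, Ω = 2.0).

R_n/Ω ≈ 28.6 kips (weld metal governs)

t_e = 0.707 × 0.25 = 0.1767 in; L = 9 in.
Weld metal: R_n/Ω = (1/2.0) × 0.6 × 60 × 0.1767 × 9 = 28.63 kips.
Base metal (shear rupture): R_n/Ω = (1/2.0) × 0.6 × 58 × 0.5 × 9 = 78.3 kips.
Governing: weld metal.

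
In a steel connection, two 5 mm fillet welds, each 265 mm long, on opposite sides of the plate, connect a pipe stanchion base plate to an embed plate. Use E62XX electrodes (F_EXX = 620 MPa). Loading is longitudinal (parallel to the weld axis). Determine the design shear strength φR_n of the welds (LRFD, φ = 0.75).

Effective throat t_e = 0.707 × 5 = 3.535 mm.
Total length L = 530 mm; A_we = 3.535 × 530 = 1874 mm².
F_nw = 0.6 F_EXX = 0.6 × 620 = 372 MPa.
φR_n = 0.75 × 372 × 1874 × 10⁻³ = 522.7 kN.

φR_n ≈ 523 kN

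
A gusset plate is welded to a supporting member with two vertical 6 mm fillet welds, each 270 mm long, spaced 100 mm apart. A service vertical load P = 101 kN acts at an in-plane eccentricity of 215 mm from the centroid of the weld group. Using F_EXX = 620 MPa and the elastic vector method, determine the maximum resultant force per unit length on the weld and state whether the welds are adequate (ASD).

Total weld length L_w = 540 mm. Treat welds as unit-width lines.
Polar moment about centroid: J = 2[d³/12 + d(b/2)²] = 2[270³/12 + 270×50²] = 4630000 mm³.
Direct shear f_v = P/L_w = 101×10³ / 540 = 187 N/mm (vertical).
Torsion M = P·e = 101×10³ × 215 = 21715000 N·mm.
Critical point at (x, y) = (50, 135) from centroid. f_tx = M·y/J = 633.1 N/mm; f_ty = M·x/J = 234.5 N/mm.
Resultant f_max = √[f_tx² + (f_v + f_ty)²] = √[633.1² + (187 + 234.5)²] = 760.6 N/mm.
Capacity per unit length: r_n/Ω = (1/2.0) × 0.6 × 620 × (0.707 × 6) = 789 N/mm.
760.6 ≤ 789 → adequate.

f_max ≈ 761 N/mm; adequate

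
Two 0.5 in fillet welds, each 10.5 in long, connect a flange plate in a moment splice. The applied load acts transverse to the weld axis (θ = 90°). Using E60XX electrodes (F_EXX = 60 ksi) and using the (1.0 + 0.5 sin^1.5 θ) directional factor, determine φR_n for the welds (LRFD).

φR_n ≈ 301 kips

t_e = 0.707 × 0.5 = 0.3535 in; A_we = 0.3535 × 21 = 7.423 in².
Directional factor: 1.0 + 0.5 sin^1.5(90°) = 1.5.
F_nw = 0.6 × 60 × 1.5 = 54 ksi.
φR_n = 0.75 × 54 × 7.423 = 300.7 kips.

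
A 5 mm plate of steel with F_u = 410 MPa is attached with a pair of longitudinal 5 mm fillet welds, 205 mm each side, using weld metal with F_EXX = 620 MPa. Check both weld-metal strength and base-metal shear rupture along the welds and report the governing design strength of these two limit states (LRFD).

t_e = 0.707 × 5 = 3.535 mm; L = 410 mm.
Weld metal: φR_n = 0.75 × 0.6 × 620 × 3.535 × 410 × 10⁻³ = 404.4 kN.
Base metal (shear rupture): φR_n = 0.75 × 0.6 × 410 × 5 × 410 × 10⁻³ = 378.2 kN.
Governing: base-metal shear rupture.

φR_n ≈ 378 kN (base-metal shear rupture governs)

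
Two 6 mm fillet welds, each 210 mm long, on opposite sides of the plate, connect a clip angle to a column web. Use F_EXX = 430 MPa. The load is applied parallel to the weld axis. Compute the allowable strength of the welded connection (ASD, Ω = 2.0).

R_n/Ω ≈ 230 kN

Effective throat t_e = 0.707 × 6 = 4.242 mm.
Total length L = 420 mm; A_we = 4.242 × 420 = 1782 mm².
F_nw = 0.6 F_EXX = 0.6 × 430 = 258 MPa.
R_n = 258 × 1782 × 10⁻³ = 459.7 kN; R_n/Ω = 459.7/2.0 = 229.8 kN.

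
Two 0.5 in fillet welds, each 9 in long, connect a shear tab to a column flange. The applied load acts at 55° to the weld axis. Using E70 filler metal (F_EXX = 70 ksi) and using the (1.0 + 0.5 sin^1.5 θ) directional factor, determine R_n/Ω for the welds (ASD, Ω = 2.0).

t_e = 0.707 × 0.5 = 0.3535 in; A_we = 0.3535 × 18 = 6.363 in².
Directional factor: 1.0 + 0.5 sin^1.5(55°) = 1.371.
F_nw = 0.6 × 70 × 1.371 = 57.57 ksi.
R_n/Ω = (57.57 × 6.363) / 2.0 = 183.2 kips.

R_n/Ω ≈ 183 kips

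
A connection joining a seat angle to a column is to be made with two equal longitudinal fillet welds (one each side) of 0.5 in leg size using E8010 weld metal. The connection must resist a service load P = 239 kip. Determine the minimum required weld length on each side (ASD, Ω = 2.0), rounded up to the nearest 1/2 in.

E80XX → F_EXX = 80 ksi.
Throat t_e = 0.707 × 0.5 = 0.3535 in.
r_n/Ω = (0.6 × 80 × 0.3535) / 2.0 = 8.484 kip/in.
L_req = P / (r_n/Ω) = 239 / 8.484 = 28.17 in total.
Per side: 28.17 / 2 = 14.09 in.
Round up → use L = 14.5 in on each side.

L = 14.5 in on each side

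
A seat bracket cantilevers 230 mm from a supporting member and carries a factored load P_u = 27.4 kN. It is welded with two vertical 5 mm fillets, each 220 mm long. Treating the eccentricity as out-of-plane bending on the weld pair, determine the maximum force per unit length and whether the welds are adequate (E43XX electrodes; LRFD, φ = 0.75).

f_max ≈ 396 N/mm; adequate

E43XX → F_EXX = 430 MPa.
L_w = 2 × 220 = 440 mm; section modulus (unit throat) S = 2 × L²/6 = 16130 mm².
Direct shear f_v = P/L_w = 27.4×10³/440 = 62.27 N/mm.
Moment M = P × e = 27.4×10³ × 230 = 6302000 N·mm; bending f_b = M/S = 390.6 N/mm.
f_max = √(f_v² + f_b²) = √(62.27² + 390.6²) = 395.6 N/mm.
φr_n = 0.75 × 0.6 × 430 × (0.707 × 5) = 684 N/mm → adequate.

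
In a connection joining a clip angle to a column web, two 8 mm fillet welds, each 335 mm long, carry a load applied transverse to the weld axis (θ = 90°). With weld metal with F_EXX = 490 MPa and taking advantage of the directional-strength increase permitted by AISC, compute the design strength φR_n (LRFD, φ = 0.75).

φR_n ≈ 1250 kN

t_e = 0.707 × 8 = 5.656 mm; A_we = 5.656 × 670 = 3790 mm².
Directional factor: 1.0 + 0.5 sin^1.5(90°) = 1.5.
F_nw = 0.6 × 490 × 1.5 = 441 MPa.
φR_n = 0.75 × 441 × 3790 × 10⁻³ = 1253 kN.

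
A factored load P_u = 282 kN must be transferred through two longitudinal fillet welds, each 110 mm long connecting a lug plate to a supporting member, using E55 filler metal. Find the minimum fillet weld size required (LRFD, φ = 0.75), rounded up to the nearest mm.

w = 8 mm

E55XX → F_EXX = 550 MPa.
Total weld length L = 220 mm.
Required throat t_e = P_u / (φ × 0.6 F_EXX × L) = 282 / (0.75 × 0.6 × 550 × 220 × 10⁻³) = 5.179 mm.
Required leg w = t_e / 0.707 = 7.325 mm → use 8 mm.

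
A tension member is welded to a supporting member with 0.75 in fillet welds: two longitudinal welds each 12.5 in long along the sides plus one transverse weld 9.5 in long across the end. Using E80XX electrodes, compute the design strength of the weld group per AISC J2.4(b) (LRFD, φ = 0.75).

φR_n ≈ 678 kips

E80XX → F_EXX = 80 ksi.
t_e = 0.707 × 0.75 = 0.5302 in.
R_nwl = 0.6 × 80 × 0.5302 × 25 = 636.3 kips (longitudinal, 2 welds).
R_nwt = 0.6 × 80 × 0.5302 × 9.5 = 241.8 kips (transverse, base value).
(i) R_nwl + R_nwt = 878.1 kips; (ii) 0.85 R_nwl + 1.5 R_nwt = 903.5 kips.
R_n = max = 903.5 kips [governs: (ii)]; φR_n = 677.7 kips.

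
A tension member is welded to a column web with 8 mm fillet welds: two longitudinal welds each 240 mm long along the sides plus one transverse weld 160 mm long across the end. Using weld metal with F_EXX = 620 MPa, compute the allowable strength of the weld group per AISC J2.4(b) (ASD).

t_e = 0.707 × 8 = 5.656 mm.
R_nwl = 0.6 × 620 × 5.656 × 480 × 10⁻³ = 1010 kN (longitudinal, 2 welds).
R_nwt = 0.6 × 620 × 5.656 × 160 × 10⁻³ = 336.6 kN (transverse, base value).
(i) R_nwl + R_nwt = 1347 kN; (ii) 0.85 R_nwl + 1.5 R_nwt = 1363 kN.
R_n = max = 1363 kN [governs: (ii)]; R_n/Ω = 681.7 kN.

R_n/Ω ≈ 682 kN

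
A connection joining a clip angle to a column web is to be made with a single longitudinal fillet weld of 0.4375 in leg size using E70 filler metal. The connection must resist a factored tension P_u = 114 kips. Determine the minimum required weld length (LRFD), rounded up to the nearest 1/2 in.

E70XX → F_EXX = 70 ksi.
Throat t_e = 0.707 × 0.4375 = 0.3093 in.
φr_n = 0.75 × 0.6 × 70 × 0.3093 = 9.743 kips/in.
L_req = P_u / φr_n = 114 / 9.743 = 11.7 in total.
Round up → use L = 12 in.

L = 12 in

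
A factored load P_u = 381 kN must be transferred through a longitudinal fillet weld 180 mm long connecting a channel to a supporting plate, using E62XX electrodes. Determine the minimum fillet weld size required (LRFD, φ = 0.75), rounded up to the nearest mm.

w = 11 mm

E62XX → F_EXX = 620 MPa.
Total weld length L = 180 mm.
Required throat t_e = P_u / (φ × 0.6 F_EXX × L) = 381 / (0.75 × 0.6 × 620 × 180 × 10⁻³) = 7.587 mm.
Required leg w = t_e / 0.707 = 10.73 mm → use 11 mm.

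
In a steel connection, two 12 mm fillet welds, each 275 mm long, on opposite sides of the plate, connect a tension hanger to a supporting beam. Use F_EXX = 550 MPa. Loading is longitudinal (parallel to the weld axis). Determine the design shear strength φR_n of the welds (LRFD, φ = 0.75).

Effective throat t_e = 0.707 × 12 = 8.484 mm.
Total length L = 550 mm; A_we = 8.484 × 550 = 4666 mm².
F_nw = 0.6 F_EXX = 0.6 × 550 = 330 MPa.
φR_n = 0.75 × 330 × 4666 × 10⁻³ = 1155 kN.

φR_n ≈ 1150 kN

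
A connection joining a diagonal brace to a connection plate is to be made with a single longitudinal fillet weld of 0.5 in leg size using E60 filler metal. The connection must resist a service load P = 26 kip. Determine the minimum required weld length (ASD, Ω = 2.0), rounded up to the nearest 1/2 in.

E60XX → F_EXX = 60 ksi.
Throat t_e = 0.707 × 0.5 = 0.3535 in.
r_n/Ω = (0.6 × 60 × 0.3535) / 2.0 = 6.363 kip/in.
L_req = P / (r_n/Ω) = 26 / 6.363 = 4.086 in total.
Round up → use L = 4.5 in.

L = 4.5 in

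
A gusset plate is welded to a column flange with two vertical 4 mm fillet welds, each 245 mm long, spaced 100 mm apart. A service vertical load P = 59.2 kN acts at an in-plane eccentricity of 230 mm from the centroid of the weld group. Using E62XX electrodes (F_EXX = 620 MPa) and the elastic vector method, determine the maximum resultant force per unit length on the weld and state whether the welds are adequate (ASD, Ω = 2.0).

Total weld length L_w = 490 mm. Treat welds as unit-width lines.
Polar moment about centroid: J = 2[d³/12 + d(b/2)²] = 2[245³/12 + 245×50²] = 3676000 mm³.
Direct shear f_v = P/L_w = 59.2×10³ / 490 = 120.8 N/mm (vertical).
Torsion M = P·e = 59.2×10³ × 230 = 13616000 N·mm.
Critical point at (x, y) = (50, 122.5) from centroid. f_tx = M·y/J = 453.7 N/mm; f_ty = M·x/J = 185.2 N/mm.
Resultant f_max = √[f_tx² + (f_v + f_ty)²] = √[453.7² + (120.8 + 185.2)²] = 547.3 N/mm.
Capacity per unit length: r_n/Ω = (1/2.0) × 0.6 × 620 × (0.707 × 4) = 526 N/mm.
547.3 > 526 → NOT adequate.

f_max ≈ 547 N/mm; NOT adequate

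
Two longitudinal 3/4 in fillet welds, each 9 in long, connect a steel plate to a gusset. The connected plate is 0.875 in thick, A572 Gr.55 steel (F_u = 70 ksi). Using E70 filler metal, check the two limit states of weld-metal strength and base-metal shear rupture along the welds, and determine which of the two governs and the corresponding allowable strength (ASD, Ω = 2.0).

E70XX → F_EXX = 70 ksi.
t_e = 0.707 × 0.75 = 0.5302 in; L = 18 in.
Weld metal: R_n/Ω = (1/2.0) × 0.6 × 70 × 0.5302 × 18 = 200.4 kip.
Base metal (shear rupture): R_n/Ω = (1/2.0) × 0.6 × 70 × 0.875 × 18 = 330.8 kip.
Governing: weld metal.

R_n/Ω ≈ 200 kip (weld metal governs)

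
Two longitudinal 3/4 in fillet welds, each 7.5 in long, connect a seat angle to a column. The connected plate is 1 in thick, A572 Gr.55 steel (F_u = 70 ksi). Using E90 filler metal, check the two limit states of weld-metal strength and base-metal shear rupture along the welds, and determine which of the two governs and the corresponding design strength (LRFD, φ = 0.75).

E90XX → F_EXX = 90 ksi.
t_e = 0.707 × 0.75 = 0.5302 in; L = 15 in.
Weld metal: φR_n = 0.75 × 0.6 × 90 × 0.5302 × 15 = 322.1 kips.
Base metal (shear rupture): φR_n = 0.75 × 0.6 × 70 × 1 × 15 = 472.5 kips.
Governing: weld metal.

φR_n ≈ 322 kips (weld metal governs)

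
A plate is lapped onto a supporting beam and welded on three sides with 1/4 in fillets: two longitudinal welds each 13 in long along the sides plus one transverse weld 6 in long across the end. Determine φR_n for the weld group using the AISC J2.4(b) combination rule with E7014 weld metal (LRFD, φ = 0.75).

φR_n ≈ 178 kips

E70XX → F_EXX = 70 ksi.
t_e = 0.707 × 0.25 = 0.1767 in.
R_nwl = 0.6 × 70 × 0.1767 × 26 = 193 kips (longitudinal, 2 welds).
R_nwt = 0.6 × 70 × 0.1767 × 6 = 44.54 kips (transverse, base value).
(i) R_nwl + R_nwt = 237.6 kips; (ii) 0.85 R_nwl + 1.5 R_nwt = 230.9 kips.
R_n = max = 237.6 kips [governs: (i)]; φR_n = 178.2 kips.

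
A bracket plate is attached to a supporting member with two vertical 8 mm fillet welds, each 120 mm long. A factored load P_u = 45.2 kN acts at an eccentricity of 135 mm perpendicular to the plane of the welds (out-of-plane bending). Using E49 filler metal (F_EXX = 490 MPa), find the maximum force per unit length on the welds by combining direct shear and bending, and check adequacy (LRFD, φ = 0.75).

f_max ≈ 1290 N/mm; NOT adequate

L_w = 2 × 120 = 240 mm; section modulus (unit throat) S = 2 × L²/6 = 4800 mm².
Direct shear f_v = P/L_w = 45.2×10³/240 = 188.3 N/mm.
Moment M = P × e = 45.2×10³ × 135 = 6102000 N·mm; bending f_b = M/S = 1271 N/mm.
f_max = √(f_v² + f_b²) = √(188.3² + 1271²) = 1285 N/mm.
φr_n = 0.75 × 0.6 × 490 × (0.707 × 8) = 1247 N/mm → NOT adequate.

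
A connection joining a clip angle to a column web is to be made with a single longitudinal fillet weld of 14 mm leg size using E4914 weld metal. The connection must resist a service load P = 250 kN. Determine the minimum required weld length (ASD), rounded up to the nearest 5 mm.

E49XX → F_EXX = 490 MPa.
Throat t_e = 0.707 × 14 = 9.898 mm.
r_n/Ω = (0.6 × 490 × 9.898) / 2.0 = 1455 N/mm = 1.455 kN/mm.
L_req = P / (r_n/Ω) = 250 / 1.455 = 171.8 mm total.
Round up → use L = 175 mm.

L = 175 mm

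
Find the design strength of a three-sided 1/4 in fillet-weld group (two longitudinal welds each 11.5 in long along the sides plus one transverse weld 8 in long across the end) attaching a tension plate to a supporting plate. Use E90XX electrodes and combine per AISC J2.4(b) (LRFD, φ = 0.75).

E90XX → F_EXX = 90 ksi.
t_e = 0.707 × 0.25 = 0.1767 in.
R_nwl = 0.6 × 90 × 0.1767 × 23 = 219.5 kips (longitudinal, 2 welds).
R_nwt = 0.6 × 90 × 0.1767 × 8 = 76.36 kips (transverse, base value).
(i) R_nwl + R_nwt = 295.9 kips; (ii) 0.85 R_nwl + 1.5 R_nwt = 301.1 kips.
R_n = max = 301.1 kips [governs: (ii)]; φR_n = 225.8 kips.

φR_n ≈ 226 kips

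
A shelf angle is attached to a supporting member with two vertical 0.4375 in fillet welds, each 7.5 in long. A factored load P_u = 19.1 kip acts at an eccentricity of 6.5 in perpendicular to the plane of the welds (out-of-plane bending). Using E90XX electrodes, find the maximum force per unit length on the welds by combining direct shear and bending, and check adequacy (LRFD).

E90XX → F_EXX = 90 ksi.
L_w = 2 × 7.5 = 15 in; section modulus (unit throat) S = 2 × L²/6 = 18.75 in².
Direct shear f_v = P/L_w = 19.1/15 = 1.273 kip/in.
Moment M = P × e = 19.1 × 6.5 = 124.15 kip·in; bending f_b = M/S = 6.621 kip/in.
f_max = √(f_v² + f_b²) = √(1.273² + 6.621²) = 6.743 kip/in.
φr_n = 0.75 × 0.6 × 90 × (0.707 × 0.4375) = 12.53 kip/in → adequate.

f_max ≈ 6.74 kip/in; adequate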